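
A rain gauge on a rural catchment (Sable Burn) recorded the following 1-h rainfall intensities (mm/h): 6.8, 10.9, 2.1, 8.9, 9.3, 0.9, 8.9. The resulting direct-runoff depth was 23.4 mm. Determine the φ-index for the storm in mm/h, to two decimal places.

φ ≈ 4.28 mm/h

Only the 5 blocks with intensity above φ contribute runoff: 6.8, 10.9, 8.9, 9.3, 8.9 mm/h.
Σ(I−φ)·Δt = d  ⇒  (6.8+10.9+8.9+9.3+8.9 − 5φ)·1 = 23.4
φ = (44.80 − 23.4/1) / 5 = 4.28 mm/h.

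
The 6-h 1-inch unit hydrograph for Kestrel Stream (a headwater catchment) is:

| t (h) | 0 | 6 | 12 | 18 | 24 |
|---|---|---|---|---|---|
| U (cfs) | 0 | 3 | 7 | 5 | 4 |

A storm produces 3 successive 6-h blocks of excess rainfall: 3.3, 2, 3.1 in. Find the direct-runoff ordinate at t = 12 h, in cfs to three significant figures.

By discrete convolution, Q_j = Σ (P_i / 1 in) · U_{j−i}.
At t = 12 h (j=2): Q = (3.3/1)·7 + (2/1)·3 + (3.1/1)·0 = 29.1 cfs.

Q ≈ 29.1 cfs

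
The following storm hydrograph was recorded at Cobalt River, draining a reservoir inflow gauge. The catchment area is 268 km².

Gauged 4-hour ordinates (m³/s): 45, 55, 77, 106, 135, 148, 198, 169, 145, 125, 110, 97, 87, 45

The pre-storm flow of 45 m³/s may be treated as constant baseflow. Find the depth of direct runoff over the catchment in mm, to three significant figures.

Direct runoff: 0.0, 10.0, 32.0, 61.0, 90.0, 103.0, 153.0, 124.0, 100.0, 80.0, 65.0, 52.0, 42.0, 0.0 m³/s; ΣQ_DR = 912.0 m³/s.
V = ΣQ_DR · Δt = 912.0 × 14400 s = 1.313 × 10^7 m³.
Over A = 268 km², depth = V / A = 49.0 mm.

d ≈ 49.0 mm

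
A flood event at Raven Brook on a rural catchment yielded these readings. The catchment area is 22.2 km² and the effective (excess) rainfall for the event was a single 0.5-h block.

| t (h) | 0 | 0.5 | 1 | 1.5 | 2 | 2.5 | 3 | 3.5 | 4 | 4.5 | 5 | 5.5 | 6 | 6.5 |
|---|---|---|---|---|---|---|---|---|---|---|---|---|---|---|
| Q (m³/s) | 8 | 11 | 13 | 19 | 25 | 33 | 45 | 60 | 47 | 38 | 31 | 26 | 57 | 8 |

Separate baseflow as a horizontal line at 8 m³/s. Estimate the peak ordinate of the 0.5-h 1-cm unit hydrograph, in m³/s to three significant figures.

U_p ≈ 20.8 m³/s

Direct runoff: 0.0, 3.0, 5.0, 11.0, 17.0, 25.0, 37.0, 52.0, 39.0, 30.0, 23.0, 18.0, 49.0, 0.0 m³/s; ΣQ_DR = 309.0 m³/s, peak = 52.0 m³/s.
Runoff depth d = ΣQ_DR·Δt / A = 309.0 × 1800 / (22.2 km²) = 25.05 mm.
The 1-cm UH is the DRH scaled by (10 mm)/d, so U_p = 52.0 × 10/25.05 = 20.8 m³/s.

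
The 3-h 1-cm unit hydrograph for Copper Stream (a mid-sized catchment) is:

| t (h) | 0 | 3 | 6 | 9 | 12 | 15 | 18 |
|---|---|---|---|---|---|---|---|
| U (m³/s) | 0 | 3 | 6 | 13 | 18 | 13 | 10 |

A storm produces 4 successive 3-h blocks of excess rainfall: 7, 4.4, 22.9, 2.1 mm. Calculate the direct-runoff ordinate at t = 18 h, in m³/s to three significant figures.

By discrete convolution, Q_j = Σ (P_i / 10 mm) · U_{j−i}.
At t = 18 h (j=6): Q = (7/10)·10 + (4.4/10)·13 + (22.9/10)·18 + (2.1/10)·13 = 56.7 m³/s.

Q ≈ 56.7 m³/s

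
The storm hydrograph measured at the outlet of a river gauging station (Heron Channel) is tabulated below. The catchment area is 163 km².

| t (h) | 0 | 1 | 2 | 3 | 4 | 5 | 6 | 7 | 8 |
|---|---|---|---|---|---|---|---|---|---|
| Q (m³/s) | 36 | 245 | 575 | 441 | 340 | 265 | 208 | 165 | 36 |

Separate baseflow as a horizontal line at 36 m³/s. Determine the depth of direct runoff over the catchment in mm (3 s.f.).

d ≈ 43.9 mm

Direct runoff: 0.0, 209.0, 539.0, 405.0, 304.0, 229.0, 172.0, 129.0, 0.0 m³/s; ΣQ_DR = 1987 m³/s.
V = ΣQ_DR · Δt = 1987 × 3600 s = 7.153 × 10^6 m³.
Over A = 163 km², depth = V / A = 43.9 mm.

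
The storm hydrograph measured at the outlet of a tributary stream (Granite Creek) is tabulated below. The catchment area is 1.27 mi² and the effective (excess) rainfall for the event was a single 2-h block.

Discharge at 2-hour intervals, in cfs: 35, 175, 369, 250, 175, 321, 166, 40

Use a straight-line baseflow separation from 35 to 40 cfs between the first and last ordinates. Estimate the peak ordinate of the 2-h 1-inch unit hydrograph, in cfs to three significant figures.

Direct runoff: 0.00, 139.29, 332.57, 212.86, 137.14, 282.43, 126.71, 0.00 cfs; ΣQ_DR = 1231 cfs, peak = 332.57 cfs.
Runoff depth d = ΣQ_DR·Δt / A = 1231 × 7200 / (1.27 mi²) = 3.004 in.
The 1-inch UH is the DRH scaled by (1 in)/d, so U_p = 332.57 × 1/3.004 = 111 cfs.

U_p ≈ 111 cfs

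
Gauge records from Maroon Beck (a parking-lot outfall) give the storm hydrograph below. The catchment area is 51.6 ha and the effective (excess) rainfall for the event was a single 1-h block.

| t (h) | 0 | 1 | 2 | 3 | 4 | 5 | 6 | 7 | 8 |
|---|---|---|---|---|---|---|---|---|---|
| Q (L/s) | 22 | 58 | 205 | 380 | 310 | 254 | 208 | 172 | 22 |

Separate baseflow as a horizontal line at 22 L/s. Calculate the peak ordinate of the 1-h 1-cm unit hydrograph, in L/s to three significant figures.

Direct runoff: 0.0, 36.0, 183.0, 358.0, 288.0, 232.0, 186.0, 150.0, 0.0 L/s; ΣQ_DR = 1433 L/s, peak = 358.0 L/s.
Runoff depth d = ΣQ_DR·Δt / A = 1433 × 3600 / (51.6 ha) = 9.998 mm.
The 1-cm UH is the DRH scaled by (10 mm)/d, so U_p = 358.0 × 10/9.998 = 358 L/s.

U_p ≈ 358 L/s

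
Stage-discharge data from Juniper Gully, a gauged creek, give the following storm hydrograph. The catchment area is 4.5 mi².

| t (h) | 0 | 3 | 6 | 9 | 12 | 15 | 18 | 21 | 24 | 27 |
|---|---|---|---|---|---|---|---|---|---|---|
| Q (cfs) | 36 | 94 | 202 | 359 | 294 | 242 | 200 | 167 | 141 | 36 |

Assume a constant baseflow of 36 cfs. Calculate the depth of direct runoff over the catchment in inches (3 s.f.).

d ≈ 1.46 in

Direct runoff: 0.0, 58.0, 166.0, 323.0, 258.0, 206.0, 164.0, 131.0, 105.0, 0.0 cfs; ΣQ_DR = 1411 cfs.
V = ΣQ_DR · Δt = 1411 × 10800 s = 1.524 × 10^7 ft³.
Over A = 4.5 mi², depth = V / A = 1.46 in.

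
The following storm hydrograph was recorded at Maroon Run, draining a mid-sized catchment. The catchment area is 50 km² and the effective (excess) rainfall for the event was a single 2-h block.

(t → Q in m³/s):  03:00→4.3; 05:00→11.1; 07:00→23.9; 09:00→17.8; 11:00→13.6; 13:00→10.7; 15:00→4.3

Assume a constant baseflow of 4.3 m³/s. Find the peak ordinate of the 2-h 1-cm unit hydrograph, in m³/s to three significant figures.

U_p ≈ 24.5 m³/s

Direct runoff: 0.0, 6.8, 19.6, 13.5, 9.3, 6.4, 0.0 m³/s; ΣQ_DR = 55.60 m³/s, peak = 19.6 m³/s.
Runoff depth d = ΣQ_DR·Δt / A = 55.60 × 7200 / (50 km²) = 8.006 mm.
The 1-cm UH is the DRH scaled by (10 mm)/d, so U_p = 19.6 × 10/8.006 = 24.5 m³/s.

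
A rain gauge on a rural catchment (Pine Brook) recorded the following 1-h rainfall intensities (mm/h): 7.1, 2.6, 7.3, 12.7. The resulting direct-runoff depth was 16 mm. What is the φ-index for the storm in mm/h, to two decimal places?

Only the 3 blocks with intensity above φ contribute runoff: 7.1, 7.3, 12.7 mm/h.
Σ(I−φ)·Δt = d  ⇒  (7.1+7.3+12.7 − 3φ)·1 = 16
φ = (27.10 − 16/1) / 3 = 3.70 mm/h.

φ ≈ 3.70 mm/h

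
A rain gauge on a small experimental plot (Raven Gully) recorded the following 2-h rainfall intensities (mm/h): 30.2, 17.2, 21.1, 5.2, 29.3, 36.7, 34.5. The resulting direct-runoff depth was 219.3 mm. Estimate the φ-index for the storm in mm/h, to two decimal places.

φ ≈ 9.89 mm/h

Only the 6 blocks with intensity above φ contribute runoff: 30.2, 17.2, 21.1, 29.3, 36.7, 34.5 mm/h.
Σ(I−φ)·Δt = d  ⇒  (30.2+17.2+21.1+29.3+36.7+34.5 − 6φ)·2 = 219.3
φ = (169.0 − 219.3/2) / 6 = 9.89 mm/h.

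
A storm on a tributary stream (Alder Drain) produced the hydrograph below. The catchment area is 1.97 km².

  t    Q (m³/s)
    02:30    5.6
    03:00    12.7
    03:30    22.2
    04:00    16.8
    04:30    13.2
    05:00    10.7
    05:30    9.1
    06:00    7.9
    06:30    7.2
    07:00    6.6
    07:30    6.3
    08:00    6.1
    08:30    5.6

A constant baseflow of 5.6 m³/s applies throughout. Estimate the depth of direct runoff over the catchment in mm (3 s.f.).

d ≈ 52.3 mm

Direct runoff: 0.0, 7.1, 16.6, 11.2, 7.6, 5.1, 3.5, 2.3, 1.6, 1.0, 0.7, 0.5, 0.0 m³/s; ΣQ_DR = 57.20 m³/s.
V = ΣQ_DR · Δt = 57.20 × 1800 s = 1.030 × 10^5 m³.
Over A = 1.97 km², depth = V / A = 52.3 mm.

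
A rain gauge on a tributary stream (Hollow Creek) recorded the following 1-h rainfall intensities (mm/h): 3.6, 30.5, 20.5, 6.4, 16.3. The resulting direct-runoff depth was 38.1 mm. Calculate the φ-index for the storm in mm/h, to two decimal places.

Only the 3 blocks with intensity above φ contribute runoff: 30.5, 20.5, 16.3 mm/h.
Σ(I−φ)·Δt = d  ⇒  (30.5+20.5+16.3 − 3φ)·1 = 38.1
φ = (67.30 − 38.1/1) / 3 = 9.73 mm/h.

φ ≈ 9.73 mm/h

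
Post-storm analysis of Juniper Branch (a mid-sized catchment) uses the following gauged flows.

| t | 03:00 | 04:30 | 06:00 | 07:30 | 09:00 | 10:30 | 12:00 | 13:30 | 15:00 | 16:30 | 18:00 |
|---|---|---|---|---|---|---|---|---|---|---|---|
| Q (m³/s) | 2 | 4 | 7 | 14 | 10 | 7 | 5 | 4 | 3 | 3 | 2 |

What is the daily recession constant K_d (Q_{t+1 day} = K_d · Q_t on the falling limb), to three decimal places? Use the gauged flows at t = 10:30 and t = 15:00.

K_d ≈ 0.011

Between t = 10:30 and t = 15:00 the flow falls from 7 to 3 m³/s over 3×1.5 h = 4.5 h.
Per-interval ratio K = (3/7)^(1/3) = 0.7539; K_d = K^(24/1.5) = 0.011.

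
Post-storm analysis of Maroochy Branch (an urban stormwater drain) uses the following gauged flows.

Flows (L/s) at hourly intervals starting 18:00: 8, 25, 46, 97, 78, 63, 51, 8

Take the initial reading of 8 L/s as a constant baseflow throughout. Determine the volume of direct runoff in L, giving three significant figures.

V ≈ 1.12 × 10^6 L

Direct-runoff ordinates (Q − Q_b): 0.0, 17.0, 38.0, 89.0, 70.0, 55.0, 43.0, 0.0 L/s.
ΣQ_DR = 312.0 L/s.
With Δt = 1 h = 3600 s, V = ΣQ_DR · Δt = 312.0 × 3600 = 1.12 × 10^6 L.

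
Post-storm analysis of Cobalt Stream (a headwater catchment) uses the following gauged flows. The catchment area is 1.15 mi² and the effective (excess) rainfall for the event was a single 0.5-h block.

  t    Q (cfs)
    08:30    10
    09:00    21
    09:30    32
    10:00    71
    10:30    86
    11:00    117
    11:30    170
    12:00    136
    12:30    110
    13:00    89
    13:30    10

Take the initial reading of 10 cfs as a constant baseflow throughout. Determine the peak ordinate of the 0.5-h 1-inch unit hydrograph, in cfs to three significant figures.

Direct runoff: 0.0, 11.0, 22.0, 61.0, 76.0, 107.0, 160.0, 126.0, 100.0, 79.0, 0.0 cfs; ΣQ_DR = 742.0 cfs, peak = 160.0 cfs.
Runoff depth d = ΣQ_DR·Δt / A = 742.0 × 1800 / (1.15 mi²) = 0.4999 in.
The 1-inch UH is the DRH scaled by (1 in)/d, so U_p = 160.0 × 1/0.4999 = 320 cfs.

U_p ≈ 320 cfs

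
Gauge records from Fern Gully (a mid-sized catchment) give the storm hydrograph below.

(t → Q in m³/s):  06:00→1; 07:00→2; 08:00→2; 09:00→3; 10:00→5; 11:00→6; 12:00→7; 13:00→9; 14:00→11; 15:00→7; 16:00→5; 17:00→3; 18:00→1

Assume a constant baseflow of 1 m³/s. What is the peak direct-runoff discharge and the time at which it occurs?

Q_p = 10.0 m³/s at t = 14:00

Subtracting baseflow gives direct-runoff ordinates: 0.0, 1.0, 1.0, 2.0, 4.0, 5.0, 6.0, 8.0, 10.0, 6.0, 4.0, 2.0, 0.0 m³/s.
The maximum is 10.0 m³/s, occurring at the reading for t = 14:00.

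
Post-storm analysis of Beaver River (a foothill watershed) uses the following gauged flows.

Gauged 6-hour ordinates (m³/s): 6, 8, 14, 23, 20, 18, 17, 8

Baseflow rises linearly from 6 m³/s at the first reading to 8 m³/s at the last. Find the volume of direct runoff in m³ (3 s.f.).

Direct-runoff ordinates (Q − Q_b): 0.00, 1.71, 7.43, 16.14, 12.86, 10.57, 9.29, 0.00 m³/s.
ΣQ_DR = 58.00 m³/s.
With Δt = 6 h = 21600 s, V = ΣQ_DR · Δt = 58.00 × 21600 = 1.25 × 10^6 m³.

V ≈ 1.25 × 10^6 m³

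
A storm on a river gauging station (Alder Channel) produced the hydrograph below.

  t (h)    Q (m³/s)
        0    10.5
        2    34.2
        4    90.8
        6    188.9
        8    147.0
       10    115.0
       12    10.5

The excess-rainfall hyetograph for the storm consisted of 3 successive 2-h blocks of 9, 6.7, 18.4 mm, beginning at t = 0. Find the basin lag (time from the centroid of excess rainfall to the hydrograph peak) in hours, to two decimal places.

t_L ≈ 2.45 h

Centroid of excess rainfall: t_c = Σ P_i·t̄_i / ΣP_i = 3.5513 h (block centres at 1, 3, 5 h).
Hydrograph peak occurs at t = 6 h, so basin lag t_L = 6 − 3.5513 = 2.45 h.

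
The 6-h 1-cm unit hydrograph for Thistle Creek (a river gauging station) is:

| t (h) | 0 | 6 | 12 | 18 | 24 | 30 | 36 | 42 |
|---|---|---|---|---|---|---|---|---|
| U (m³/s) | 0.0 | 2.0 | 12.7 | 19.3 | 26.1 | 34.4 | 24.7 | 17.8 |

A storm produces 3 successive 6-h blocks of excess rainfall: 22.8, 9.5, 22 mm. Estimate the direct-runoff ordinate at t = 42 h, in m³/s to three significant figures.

By discrete convolution, Q_j = Σ (P_i / 10 mm) · U_{j−i}.
At t = 42 h (j=7): Q = (22.8/10)·17.8 + (9.5/10)·24.7 + (22/10)·34.4 = 140 m³/s.

Q ≈ 140 m³/s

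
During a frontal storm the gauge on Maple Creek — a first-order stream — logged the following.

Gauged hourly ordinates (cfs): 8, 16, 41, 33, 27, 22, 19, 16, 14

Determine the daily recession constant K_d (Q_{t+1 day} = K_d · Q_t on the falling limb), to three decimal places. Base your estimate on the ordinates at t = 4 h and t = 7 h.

Between t = 4 h and t = 7 h the flow falls from 27 to 16 cfs over 3×1 h = 3 h.
Per-interval ratio K = (16/27)^(1/3) = 0.8399; K_d = K^(24/1) = 0.015.

K_d ≈ 0.015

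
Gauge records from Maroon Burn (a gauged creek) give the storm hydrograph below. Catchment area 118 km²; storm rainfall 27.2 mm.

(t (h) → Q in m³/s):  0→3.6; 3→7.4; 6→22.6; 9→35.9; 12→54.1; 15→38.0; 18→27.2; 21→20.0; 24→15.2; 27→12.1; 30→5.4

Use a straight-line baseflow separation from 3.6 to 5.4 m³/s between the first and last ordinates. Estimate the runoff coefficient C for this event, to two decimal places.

ΣQ_DR = 192.0 m³/s; V = ΣQ_DR·Δt = 2.074 × 10^6 m³.
Runoff depth d = V / A = 17.57 mm.
C = d / P = 17.57 / 27.2 = 0.65.

C ≈ 0.65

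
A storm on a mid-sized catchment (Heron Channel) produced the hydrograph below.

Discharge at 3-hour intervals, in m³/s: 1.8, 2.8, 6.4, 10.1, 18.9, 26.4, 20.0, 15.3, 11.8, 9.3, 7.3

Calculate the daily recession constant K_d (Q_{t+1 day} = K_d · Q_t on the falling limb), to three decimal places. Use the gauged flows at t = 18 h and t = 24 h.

K_d ≈ 0.121

Between t = 18 h and t = 24 h the flow falls from 20.0 to 11.8 m³/s over 2×3 h = 6 h.
Per-interval ratio K = (11.8/20.0)^(1/2) = 0.7681; K_d = K^(24/3) = 0.121.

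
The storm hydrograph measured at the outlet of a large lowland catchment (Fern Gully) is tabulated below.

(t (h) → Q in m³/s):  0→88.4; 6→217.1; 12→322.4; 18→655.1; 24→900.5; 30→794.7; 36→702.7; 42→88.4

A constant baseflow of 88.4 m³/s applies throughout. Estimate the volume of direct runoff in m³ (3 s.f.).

Direct-runoff ordinates (Q − Q_b): 0.0, 128.7, 234.0, 566.7, 812.1, 706.3, 614.3, 0.0 m³/s.
ΣQ_DR = 3062 m³/s.
With Δt = 6 h = 21600 s, V = ΣQ_DR · Δt = 3062 × 21600 = 6.61 × 10^7 m³.

V ≈ 6.61 × 10^7 m³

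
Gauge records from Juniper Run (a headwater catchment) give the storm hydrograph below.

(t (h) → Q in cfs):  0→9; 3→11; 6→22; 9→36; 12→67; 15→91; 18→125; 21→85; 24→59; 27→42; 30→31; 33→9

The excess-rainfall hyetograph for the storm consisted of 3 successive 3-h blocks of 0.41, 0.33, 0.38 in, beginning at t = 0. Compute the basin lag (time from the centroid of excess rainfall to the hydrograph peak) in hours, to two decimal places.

t_L ≈ 13.58 h

Centroid of excess rainfall: t_c = Σ P_i·t̄_i / ΣP_i = 4.4196 h (block centres at 1.5, 4.5, 7.5 h).
Hydrograph peak occurs at t = 18 h, so basin lag t_L = 18 − 4.4196 = 13.58 h.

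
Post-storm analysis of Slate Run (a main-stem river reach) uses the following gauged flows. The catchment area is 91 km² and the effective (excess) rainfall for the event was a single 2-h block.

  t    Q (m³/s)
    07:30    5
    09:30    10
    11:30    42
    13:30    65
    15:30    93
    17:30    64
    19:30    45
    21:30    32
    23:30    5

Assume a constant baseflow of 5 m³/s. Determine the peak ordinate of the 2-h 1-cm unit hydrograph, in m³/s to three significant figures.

Direct runoff: 0.0, 5.0, 37.0, 60.0, 88.0, 59.0, 40.0, 27.0, 0.0 m³/s; ΣQ_DR = 316.0 m³/s, peak = 88.0 m³/s.
Runoff depth d = ΣQ_DR·Δt / A = 316.0 × 7200 / (91 km²) = 25.00 mm.
The 1-cm UH is the DRH scaled by (10 mm)/d, so U_p = 88.0 × 10/25.00 = 35.2 m³/s.

U_p ≈ 35.2 m³/s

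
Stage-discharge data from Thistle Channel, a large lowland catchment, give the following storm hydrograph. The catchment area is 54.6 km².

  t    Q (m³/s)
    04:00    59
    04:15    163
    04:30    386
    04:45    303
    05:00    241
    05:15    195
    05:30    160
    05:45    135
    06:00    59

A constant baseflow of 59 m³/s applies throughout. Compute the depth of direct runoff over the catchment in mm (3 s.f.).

Direct runoff: 0.0, 104.0, 327.0, 244.0, 182.0, 136.0, 101.0, 76.0, 0.0 m³/s; ΣQ_DR = 1170 m³/s.
V = ΣQ_DR · Δt = 1170 × 900 s = 1.053 × 10^6 m³.
Over A = 54.6 km², depth = V / A = 19.3 mm.

d ≈ 19.3 mm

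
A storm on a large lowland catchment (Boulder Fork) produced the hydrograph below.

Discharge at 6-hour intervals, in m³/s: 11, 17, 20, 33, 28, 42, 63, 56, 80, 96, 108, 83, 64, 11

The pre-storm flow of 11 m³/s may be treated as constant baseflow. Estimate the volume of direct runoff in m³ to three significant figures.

V ≈ 1.21 × 10^7 m³

Direct-runoff ordinates (Q − Q_b): 0.0, 6.0, 9.0, 22.0, 17.0, 31.0, 52.0, 45.0, 69.0, 85.0, 97.0, 72.0, 53.0, 0.0 m³/s.
ΣQ_DR = 558.0 m³/s.
With Δt = 6 h = 21600 s, V = ΣQ_DR · Δt = 558.0 × 21600 = 1.21 × 10^7 m³.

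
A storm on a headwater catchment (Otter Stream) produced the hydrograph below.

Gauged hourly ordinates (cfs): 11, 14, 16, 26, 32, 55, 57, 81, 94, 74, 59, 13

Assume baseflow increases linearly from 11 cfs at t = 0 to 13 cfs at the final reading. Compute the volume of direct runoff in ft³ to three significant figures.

V ≈ 1.40 × 10^6 ft³

Direct-runoff ordinates (Q − Q_b): 0.00, 2.82, 4.64, 14.45, 20.27, 43.09, 44.91, 68.73, 81.55, 61.36, 46.18, 0.00 cfs.
ΣQ_DR = 388.0 cfs.
With Δt = 1 h = 3600 s, V = ΣQ_DR · Δt = 388.0 × 3600 = 1.40 × 10^6 ft³.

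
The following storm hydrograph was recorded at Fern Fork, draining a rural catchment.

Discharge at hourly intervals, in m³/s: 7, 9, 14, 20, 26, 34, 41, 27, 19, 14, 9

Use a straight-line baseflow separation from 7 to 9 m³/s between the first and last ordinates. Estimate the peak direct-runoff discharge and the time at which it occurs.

Q_p = 32.80 m³/s at t = 6 h

Subtracting baseflow gives direct-runoff ordinates: 0.00, 1.80, 6.60, 12.40, 18.20, 26.00, 32.80, 18.60, 10.40, 5.20, 0.00 m³/s.
The maximum is 32.80 m³/s, occurring at the reading for t = 6 h.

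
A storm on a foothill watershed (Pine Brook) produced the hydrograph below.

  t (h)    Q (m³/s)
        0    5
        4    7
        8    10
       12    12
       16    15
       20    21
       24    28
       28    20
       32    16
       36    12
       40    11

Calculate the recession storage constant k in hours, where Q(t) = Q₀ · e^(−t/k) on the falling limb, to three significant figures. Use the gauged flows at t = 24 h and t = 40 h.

On the falling limb, Q drops from 28 to 11 m³/s between t = 24 h and t = 40 h (Δt = 16 h).
k = −Δt / ln(Q₂/Q₁) = −16 / ln(11/28) = 17.1 h.

k ≈ 17.1 h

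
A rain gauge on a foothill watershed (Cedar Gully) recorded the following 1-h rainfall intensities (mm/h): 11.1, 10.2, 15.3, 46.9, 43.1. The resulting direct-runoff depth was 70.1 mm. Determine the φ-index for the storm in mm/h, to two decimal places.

φ ≈ 11.73 mm/h

Only the 3 blocks with intensity above φ contribute runoff: 15.3, 46.9, 43.1 mm/h.
Σ(I−φ)·Δt = d  ⇒  (15.3+46.9+43.1 − 3φ)·1 = 70.1
φ = (105.3 − 70.1/1) / 3 = 11.73 mm/h.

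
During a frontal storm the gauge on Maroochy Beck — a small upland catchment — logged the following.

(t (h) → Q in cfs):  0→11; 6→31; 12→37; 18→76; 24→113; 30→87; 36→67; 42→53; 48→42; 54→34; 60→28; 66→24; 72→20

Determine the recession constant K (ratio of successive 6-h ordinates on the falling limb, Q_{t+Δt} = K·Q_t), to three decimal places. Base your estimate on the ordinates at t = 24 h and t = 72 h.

K ≈ 0.805

Using the recession-limb readings at t = 24 h and t = 72 h: Q falls from 113 to 20 cfs over 8 intervals.
K = (Q₂/Q₁)^(1/8) = (20/113)^(1/8) = 0.805.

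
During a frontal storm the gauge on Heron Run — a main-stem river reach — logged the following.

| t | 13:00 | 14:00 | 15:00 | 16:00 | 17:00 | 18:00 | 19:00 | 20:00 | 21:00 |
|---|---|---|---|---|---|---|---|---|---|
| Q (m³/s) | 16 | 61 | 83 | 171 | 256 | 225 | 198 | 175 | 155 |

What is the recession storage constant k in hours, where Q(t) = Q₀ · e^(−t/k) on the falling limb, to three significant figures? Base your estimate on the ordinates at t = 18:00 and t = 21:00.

On the falling limb, Q drops from 225 to 155 m³/s between t = 18:00 and t = 21:00 (Δt = 3 h).
k = −Δt / ln(Q₂/Q₁) = −3 / ln(155/225) = 8.05 h.

k ≈ 8.05 h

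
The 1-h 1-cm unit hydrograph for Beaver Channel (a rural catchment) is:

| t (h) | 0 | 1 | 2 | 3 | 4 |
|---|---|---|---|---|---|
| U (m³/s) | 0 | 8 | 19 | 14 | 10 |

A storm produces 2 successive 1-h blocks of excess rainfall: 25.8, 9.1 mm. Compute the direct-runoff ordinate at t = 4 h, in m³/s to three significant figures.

By discrete convolution, Q_j = Σ (P_i / 10 mm) · U_{j−i}.
At t = 4 h (j=4): Q = (25.8/10)·10 + (9.1/10)·14 = 38.5 m³/s.

Q ≈ 38.5 m³/s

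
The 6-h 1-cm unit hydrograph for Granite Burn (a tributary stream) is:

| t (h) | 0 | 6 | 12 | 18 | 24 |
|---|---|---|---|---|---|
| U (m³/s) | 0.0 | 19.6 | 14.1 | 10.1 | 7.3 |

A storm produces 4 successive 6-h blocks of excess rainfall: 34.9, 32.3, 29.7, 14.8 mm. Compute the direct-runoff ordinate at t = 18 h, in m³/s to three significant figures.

By discrete convolution, Q_j = Σ (P_i / 10 mm) · U_{j−i}.
At t = 18 h (j=3): Q = (34.9/10)·10.1 + (32.3/10)·14.1 + (29.7/10)·19.6 + (14.8/10)·0.0 = 139 m³/s.

Q ≈ 139 m³/s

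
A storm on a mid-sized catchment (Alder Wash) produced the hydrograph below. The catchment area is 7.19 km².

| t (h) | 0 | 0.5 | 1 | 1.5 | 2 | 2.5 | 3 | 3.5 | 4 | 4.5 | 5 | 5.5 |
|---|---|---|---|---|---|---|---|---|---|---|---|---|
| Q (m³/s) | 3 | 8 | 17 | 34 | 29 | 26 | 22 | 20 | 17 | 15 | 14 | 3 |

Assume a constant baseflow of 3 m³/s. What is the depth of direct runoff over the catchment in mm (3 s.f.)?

Direct runoff: 0.0, 5.0, 14.0, 31.0, 26.0, 23.0, 19.0, 17.0, 14.0, 12.0, 11.0, 0.0 m³/s; ΣQ_DR = 172.0 m³/s.
V = ΣQ_DR · Δt = 172.0 × 1800 s = 3.096 × 10^5 m³.
Over A = 7.19 km², depth = V / A = 43.1 mm.

d ≈ 43.1 mm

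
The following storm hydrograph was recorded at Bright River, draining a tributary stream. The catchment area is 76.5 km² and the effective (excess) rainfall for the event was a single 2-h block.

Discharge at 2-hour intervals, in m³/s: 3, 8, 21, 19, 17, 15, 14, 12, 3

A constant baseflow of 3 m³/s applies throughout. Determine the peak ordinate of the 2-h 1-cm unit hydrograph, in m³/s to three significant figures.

Direct runoff: 0.0, 5.0, 18.0, 16.0, 14.0, 12.0, 11.0, 9.0, 0.0 m³/s; ΣQ_DR = 85.00 m³/s, peak = 18.0 m³/s.
Runoff depth d = ΣQ_DR·Δt / A = 85.00 × 7200 / (76.5 km²) = 8.000 mm.
The 1-cm UH is the DRH scaled by (10 mm)/d, so U_p = 18.0 × 10/8.000 = 22.5 m³/s.

U_p ≈ 22.5 m³/s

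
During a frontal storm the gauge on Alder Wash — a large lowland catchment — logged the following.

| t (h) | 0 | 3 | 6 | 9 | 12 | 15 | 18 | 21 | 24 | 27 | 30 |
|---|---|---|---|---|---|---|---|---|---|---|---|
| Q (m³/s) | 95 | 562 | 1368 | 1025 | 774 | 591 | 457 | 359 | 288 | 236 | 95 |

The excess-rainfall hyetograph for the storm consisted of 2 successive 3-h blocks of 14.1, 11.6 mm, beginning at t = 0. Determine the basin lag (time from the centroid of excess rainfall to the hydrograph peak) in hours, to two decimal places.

Centroid of excess rainfall: t_c = Σ P_i·t̄_i / ΣP_i = 2.8541 h (block centres at 1.5, 4.5 h).
Hydrograph peak occurs at t = 6 h, so basin lag t_L = 6 − 2.8541 = 3.15 h.

t_L ≈ 3.15 h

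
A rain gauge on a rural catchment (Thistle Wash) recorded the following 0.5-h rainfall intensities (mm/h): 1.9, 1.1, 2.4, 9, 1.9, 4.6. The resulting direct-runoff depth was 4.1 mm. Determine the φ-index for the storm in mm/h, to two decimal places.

φ ≈ 2.70 mm/h

Only the 2 blocks with intensity above φ contribute runoff: 9, 4.6 mm/h.
Σ(I−φ)·Δt = d  ⇒  (9+4.6 − 2φ)·0.5 = 4.1
φ = (13.60 − 4.1/0.5) / 2 = 2.70 mm/h.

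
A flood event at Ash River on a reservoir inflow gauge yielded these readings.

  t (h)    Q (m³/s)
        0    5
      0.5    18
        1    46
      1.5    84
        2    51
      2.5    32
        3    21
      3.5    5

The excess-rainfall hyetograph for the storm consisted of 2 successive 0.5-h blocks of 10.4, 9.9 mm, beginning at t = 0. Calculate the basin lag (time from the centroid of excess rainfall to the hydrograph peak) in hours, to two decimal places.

Centroid of excess rainfall: t_c = Σ P_i·t̄_i / ΣP_i = 0.4938 h (block centres at 0.25, 0.75 h).
Hydrograph peak occurs at t = 1.5 h, so basin lag t_L = 1.5 − 0.4938 = 1.01 h.

t_L ≈ 1.01 h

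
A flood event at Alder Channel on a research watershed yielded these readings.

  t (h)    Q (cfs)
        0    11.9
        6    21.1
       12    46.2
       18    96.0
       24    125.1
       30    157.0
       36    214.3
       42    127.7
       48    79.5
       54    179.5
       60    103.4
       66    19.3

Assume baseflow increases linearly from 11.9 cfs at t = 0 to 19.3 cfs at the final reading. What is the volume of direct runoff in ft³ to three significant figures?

V ≈ 2.15 × 10^7 ft³

Direct-runoff ordinates (Q − Q_b): 0.00, 8.53, 32.95, 82.08, 110.51, 141.74, 198.36, 111.09, 62.22, 161.55, 84.77, 0.00 cfs.
ΣQ_DR = 993.8 cfs.
With Δt = 6 h = 21600 s, V = ΣQ_DR · Δt = 993.8 × 21600 = 2.15 × 10^7 ft³.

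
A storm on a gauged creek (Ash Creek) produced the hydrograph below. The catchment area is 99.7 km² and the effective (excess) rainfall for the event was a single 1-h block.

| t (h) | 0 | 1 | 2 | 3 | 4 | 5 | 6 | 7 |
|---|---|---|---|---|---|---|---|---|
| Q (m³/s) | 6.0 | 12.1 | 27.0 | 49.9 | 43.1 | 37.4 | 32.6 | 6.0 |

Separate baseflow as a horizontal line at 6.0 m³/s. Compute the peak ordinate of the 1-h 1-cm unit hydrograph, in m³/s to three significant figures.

Direct runoff: 0.0, 6.1, 21.0, 43.9, 37.1, 31.4, 26.6, 0.0 m³/s; ΣQ_DR = 166.1 m³/s, peak = 43.9 m³/s.
Runoff depth d = ΣQ_DR·Δt / A = 166.1 × 3600 / (99.7 km²) = 5.998 mm.
The 1-cm UH is the DRH scaled by (10 mm)/d, so U_p = 43.9 × 10/5.998 = 73.2 m³/s.

U_p ≈ 73.2 m³/s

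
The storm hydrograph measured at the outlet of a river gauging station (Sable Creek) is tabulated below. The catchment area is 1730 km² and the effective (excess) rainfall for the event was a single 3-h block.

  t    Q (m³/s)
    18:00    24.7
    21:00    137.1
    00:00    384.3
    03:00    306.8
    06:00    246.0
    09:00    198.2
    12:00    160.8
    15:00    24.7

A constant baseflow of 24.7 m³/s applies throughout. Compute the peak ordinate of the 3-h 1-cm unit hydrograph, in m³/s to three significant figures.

Direct runoff: 0.0, 112.4, 359.6, 282.1, 221.3, 173.5, 136.1, 0.0 m³/s; ΣQ_DR = 1285 m³/s, peak = 359.6 m³/s.
Runoff depth d = ΣQ_DR·Δt / A = 1285 × 10800 / (1730 km²) = 8.022 mm.
The 1-cm UH is the DRH scaled by (10 mm)/d, so U_p = 359.6 × 10/8.022 = 448 m³/s.

U_p ≈ 448 m³/s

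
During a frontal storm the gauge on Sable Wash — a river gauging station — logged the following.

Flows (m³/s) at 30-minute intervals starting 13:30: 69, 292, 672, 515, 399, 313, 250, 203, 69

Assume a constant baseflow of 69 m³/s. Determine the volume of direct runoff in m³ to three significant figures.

Direct-runoff ordinates (Q − Q_b): 0.0, 223.0, 603.0, 446.0, 330.0, 244.0, 181.0, 134.0, 0.0 m³/s.
ΣQ_DR = 2161 m³/s.
With Δt = 0.5 h = 1800 s, V = ΣQ_DR · Δt = 2161 × 1800 = 3.89 × 10^6 m³.

V ≈ 3.89 × 10^6 m³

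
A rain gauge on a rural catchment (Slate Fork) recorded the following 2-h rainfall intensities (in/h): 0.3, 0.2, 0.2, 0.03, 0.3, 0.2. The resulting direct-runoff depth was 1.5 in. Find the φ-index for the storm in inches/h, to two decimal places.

Only the 5 blocks with intensity above φ contribute runoff: 0.3, 0.2, 0.2, 0.3, 0.2 in/h.
Σ(I−φ)·Δt = d  ⇒  (0.3+0.2+0.2+0.3+0.2 − 5φ)·2 = 1.5
φ = (1.200 − 1.5/2) / 5 = 0.09 in/h.

φ ≈ 0.09 in/h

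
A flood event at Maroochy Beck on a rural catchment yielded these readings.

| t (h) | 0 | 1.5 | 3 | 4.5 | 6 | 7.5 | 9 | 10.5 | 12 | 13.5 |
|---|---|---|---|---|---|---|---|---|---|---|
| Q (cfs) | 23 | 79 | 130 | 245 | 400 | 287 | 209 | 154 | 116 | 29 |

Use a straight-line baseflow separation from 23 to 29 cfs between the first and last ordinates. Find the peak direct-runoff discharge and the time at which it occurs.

Q_p = 374.33 cfs at t = 6 h

Subtracting baseflow gives direct-runoff ordinates: 0.00, 55.33, 105.67, 220.00, 374.33, 260.67, 182.00, 126.33, 87.67, 0.00 cfs.
The maximum is 374.33 cfs, occurring at the reading for t = 6 h.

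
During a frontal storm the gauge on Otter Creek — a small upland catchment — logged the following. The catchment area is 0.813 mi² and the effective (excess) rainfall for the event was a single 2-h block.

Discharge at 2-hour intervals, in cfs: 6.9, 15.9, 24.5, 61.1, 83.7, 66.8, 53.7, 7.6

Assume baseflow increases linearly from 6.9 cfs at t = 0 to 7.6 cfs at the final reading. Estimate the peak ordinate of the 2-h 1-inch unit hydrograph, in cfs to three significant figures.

Direct runoff: 0.00, 8.90, 17.40, 53.90, 76.40, 59.40, 46.20, 0.00 cfs; ΣQ_DR = 262.2 cfs, peak = 76.40 cfs.
Runoff depth d = ΣQ_DR·Δt / A = 262.2 × 7200 / (0.813 mi²) = 0.9995 in.
The 1-inch UH is the DRH scaled by (1 in)/d, so U_p = 76.40 × 1/0.9995 = 76.4 cfs.

U_p ≈ 76.4 cfs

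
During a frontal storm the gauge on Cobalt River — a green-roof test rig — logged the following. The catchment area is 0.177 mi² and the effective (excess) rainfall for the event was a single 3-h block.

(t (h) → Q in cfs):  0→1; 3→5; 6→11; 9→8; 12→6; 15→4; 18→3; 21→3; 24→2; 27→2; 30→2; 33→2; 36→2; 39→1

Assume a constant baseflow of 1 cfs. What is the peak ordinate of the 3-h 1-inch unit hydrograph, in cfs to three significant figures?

Direct runoff: 0.0, 4.0, 10.0, 7.0, 5.0, 3.0, 2.0, 2.0, 1.0, 1.0, 1.0, 1.0, 1.0, 0.0 cfs; ΣQ_DR = 38.00 cfs, peak = 10.0 cfs.
Runoff depth d = ΣQ_DR·Δt / A = 38.00 × 10800 / (0.177 mi²) = 0.9980 in.
The 1-inch UH is the DRH scaled by (1 in)/d, so U_p = 10.0 × 1/0.9980 = 10.0 cfs.

U_p ≈ 10.0 cfs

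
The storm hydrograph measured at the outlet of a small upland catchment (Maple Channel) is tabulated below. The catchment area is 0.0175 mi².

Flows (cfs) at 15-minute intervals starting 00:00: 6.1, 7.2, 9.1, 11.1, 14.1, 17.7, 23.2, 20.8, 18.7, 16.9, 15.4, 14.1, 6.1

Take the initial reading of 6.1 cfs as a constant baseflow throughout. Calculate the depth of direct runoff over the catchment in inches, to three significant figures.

d ≈ 2.24 in

Direct runoff: 0.0, 1.1, 3.0, 5.0, 8.0, 11.6, 17.1, 14.7, 12.6, 10.8, 9.3, 8.0, 0.0 cfs; ΣQ_DR = 101.2 cfs.
V = ΣQ_DR · Δt = 101.2 × 900 s = 91080 ft³.
Over A = 0.0175 mi², depth = V / A = 2.24 in.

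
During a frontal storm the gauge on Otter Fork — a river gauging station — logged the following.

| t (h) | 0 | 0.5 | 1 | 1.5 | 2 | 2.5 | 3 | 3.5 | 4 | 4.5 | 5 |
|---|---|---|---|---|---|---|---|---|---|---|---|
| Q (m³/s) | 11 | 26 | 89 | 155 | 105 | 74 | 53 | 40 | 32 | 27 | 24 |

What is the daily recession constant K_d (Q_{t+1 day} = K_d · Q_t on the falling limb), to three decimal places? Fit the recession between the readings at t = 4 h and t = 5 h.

K_d ≈ 0.001

Between t = 4 h and t = 5 h the flow falls from 32 to 24 m³/s over 2×0.5 h = 1 h.
Per-interval ratio K = (24/32)^(1/2) = 0.8660; K_d = K^(24/0.5) = 0.001.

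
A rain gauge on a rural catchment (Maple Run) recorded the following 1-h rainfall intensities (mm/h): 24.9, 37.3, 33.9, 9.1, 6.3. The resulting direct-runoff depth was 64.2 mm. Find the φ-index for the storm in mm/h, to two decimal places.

Only the 3 blocks with intensity above φ contribute runoff: 24.9, 37.3, 33.9 mm/h.
Σ(I−φ)·Δt = d  ⇒  (24.9+37.3+33.9 − 3φ)·1 = 64.2
φ = (96.10 − 64.2/1) / 3 = 10.63 mm/h.

φ ≈ 10.63 mm/h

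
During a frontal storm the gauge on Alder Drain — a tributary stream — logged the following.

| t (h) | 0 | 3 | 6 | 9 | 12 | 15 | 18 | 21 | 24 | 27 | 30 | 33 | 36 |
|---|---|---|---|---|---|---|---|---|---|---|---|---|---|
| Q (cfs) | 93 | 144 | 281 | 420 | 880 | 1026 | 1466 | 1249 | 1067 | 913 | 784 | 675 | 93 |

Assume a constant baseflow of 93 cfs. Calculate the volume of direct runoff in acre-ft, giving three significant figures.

V ≈ 1950 acre-ft

Direct-runoff ordinates (Q − Q_b): 0.0, 51.0, 188.0, 327.0, 787.0, 933.0, 1373.0, 1156.0, 974.0, 820.0, 691.0, 582.0, 0.0 cfs.
ΣQ_DR = 7882 cfs.
With Δt = 3 h = 10800 s, V = ΣQ_DR · Δt = 7882 × 10800 = 8.51 × 10^7 ft³ = 1950 acre-ft.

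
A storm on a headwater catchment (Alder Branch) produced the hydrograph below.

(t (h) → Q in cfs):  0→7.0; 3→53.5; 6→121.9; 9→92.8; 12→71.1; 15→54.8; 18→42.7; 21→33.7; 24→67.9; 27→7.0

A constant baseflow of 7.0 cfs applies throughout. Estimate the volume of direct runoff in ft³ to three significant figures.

Direct-runoff ordinates (Q − Q_b): 0.0, 46.5, 114.9, 85.8, 64.1, 47.8, 35.7, 26.7, 60.9, 0.0 cfs.
ΣQ_DR = 482.4 cfs.
With Δt = 3 h = 10800 s, V = ΣQ_DR · Δt = 482.4 × 10800 = 5.21 × 10^6 ft³.

V ≈ 5.21 × 10^6 ft³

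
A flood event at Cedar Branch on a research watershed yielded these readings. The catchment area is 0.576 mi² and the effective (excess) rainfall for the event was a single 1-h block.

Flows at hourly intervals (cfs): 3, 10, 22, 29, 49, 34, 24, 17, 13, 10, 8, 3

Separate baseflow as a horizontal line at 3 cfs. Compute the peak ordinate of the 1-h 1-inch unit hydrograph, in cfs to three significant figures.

U_p ≈ 91.9 cfs

Direct runoff: 0.0, 7.0, 19.0, 26.0, 46.0, 31.0, 21.0, 14.0, 10.0, 7.0, 5.0, 0.0 cfs; ΣQ_DR = 186.0 cfs, peak = 46.0 cfs.
Runoff depth d = ΣQ_DR·Δt / A = 186.0 × 3600 / (0.576 mi²) = 0.5004 in.
The 1-inch UH is the DRH scaled by (1 in)/d, so U_p = 46.0 × 1/0.5004 = 91.9 cfs.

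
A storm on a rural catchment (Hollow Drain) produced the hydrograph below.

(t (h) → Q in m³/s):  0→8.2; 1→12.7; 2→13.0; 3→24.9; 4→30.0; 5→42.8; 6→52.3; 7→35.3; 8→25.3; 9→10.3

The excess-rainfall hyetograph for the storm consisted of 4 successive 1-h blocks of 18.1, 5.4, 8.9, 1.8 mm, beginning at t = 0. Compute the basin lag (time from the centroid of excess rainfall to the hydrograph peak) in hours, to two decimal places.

Centroid of excess rainfall: t_c = Σ P_i·t̄_i / ΣP_i = 1.3363 h (block centres at 0.5, 1.5, 2.5, 3.5 h).
Hydrograph peak occurs at t = 6 h, so basin lag t_L = 6 − 1.3363 = 4.66 h.

t_L ≈ 4.66 h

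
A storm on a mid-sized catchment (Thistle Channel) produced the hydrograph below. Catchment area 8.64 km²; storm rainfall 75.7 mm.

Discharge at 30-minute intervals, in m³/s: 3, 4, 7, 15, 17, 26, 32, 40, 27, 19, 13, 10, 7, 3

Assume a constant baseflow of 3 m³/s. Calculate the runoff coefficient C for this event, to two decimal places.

ΣQ_DR = 181.0 m³/s; V = ΣQ_DR·Δt = 3.258 × 10^5 m³.
Runoff depth d = V / A = 37.71 mm.
C = d / P = 37.71 / 75.7 = 0.50.

C ≈ 0.50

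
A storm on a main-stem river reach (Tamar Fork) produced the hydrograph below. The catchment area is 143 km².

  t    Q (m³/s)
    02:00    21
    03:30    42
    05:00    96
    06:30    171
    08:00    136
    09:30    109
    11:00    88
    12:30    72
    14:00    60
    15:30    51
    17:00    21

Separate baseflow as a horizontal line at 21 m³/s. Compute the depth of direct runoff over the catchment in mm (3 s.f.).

d ≈ 24.0 mm

Direct runoff: 0.0, 21.0, 75.0, 150.0, 115.0, 88.0, 67.0, 51.0, 39.0, 30.0, 0.0 m³/s; ΣQ_DR = 636.0 m³/s.
V = ΣQ_DR · Δt = 636.0 × 5400 s = 3.434 × 10^6 m³.
Over A = 143 km², depth = V / A = 24.0 mm.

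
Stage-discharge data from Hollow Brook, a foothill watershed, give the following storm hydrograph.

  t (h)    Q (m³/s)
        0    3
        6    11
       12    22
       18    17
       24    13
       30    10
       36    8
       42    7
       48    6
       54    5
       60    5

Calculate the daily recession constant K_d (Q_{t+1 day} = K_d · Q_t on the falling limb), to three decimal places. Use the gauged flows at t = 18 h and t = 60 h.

K_d ≈ 0.497

Between t = 18 h and t = 60 h the flow falls from 17 to 5 m³/s over 7×6 h = 42 h.
Per-interval ratio K = (5/17)^(1/7) = 0.8396; K_d = K^(24/6) = 0.497.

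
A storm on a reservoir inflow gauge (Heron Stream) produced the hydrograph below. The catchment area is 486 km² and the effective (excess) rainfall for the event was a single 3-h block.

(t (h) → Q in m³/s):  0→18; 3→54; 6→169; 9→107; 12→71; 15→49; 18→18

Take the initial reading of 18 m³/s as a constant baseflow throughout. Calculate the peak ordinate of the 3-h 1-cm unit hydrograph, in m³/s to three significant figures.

U_p ≈ 189 m³/s

Direct runoff: 0.0, 36.0, 151.0, 89.0, 53.0, 31.0, 0.0 m³/s; ΣQ_DR = 360.0 m³/s, peak = 151.0 m³/s.
Runoff depth d = ΣQ_DR·Δt / A = 360.0 × 10800 / (486 km²) = 8.000 mm.
The 1-cm UH is the DRH scaled by (10 mm)/d, so U_p = 151.0 × 10/8.000 = 189 m³/s.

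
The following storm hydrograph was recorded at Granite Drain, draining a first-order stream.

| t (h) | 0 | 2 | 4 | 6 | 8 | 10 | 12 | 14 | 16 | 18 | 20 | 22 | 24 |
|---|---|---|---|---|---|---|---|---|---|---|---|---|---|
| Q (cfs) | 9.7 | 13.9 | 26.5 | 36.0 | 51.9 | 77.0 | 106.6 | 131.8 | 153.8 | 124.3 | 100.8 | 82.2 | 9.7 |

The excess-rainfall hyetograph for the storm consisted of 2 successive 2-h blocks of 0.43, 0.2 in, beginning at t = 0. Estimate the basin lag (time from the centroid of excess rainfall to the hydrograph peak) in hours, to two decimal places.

t_L ≈ 14.37 h

Centroid of excess rainfall: t_c = Σ P_i·t̄_i / ΣP_i = 1.6349 h (block centres at 1, 3 h).
Hydrograph peak occurs at t = 16 h, so basin lag t_L = 16 − 1.6349 = 14.37 h.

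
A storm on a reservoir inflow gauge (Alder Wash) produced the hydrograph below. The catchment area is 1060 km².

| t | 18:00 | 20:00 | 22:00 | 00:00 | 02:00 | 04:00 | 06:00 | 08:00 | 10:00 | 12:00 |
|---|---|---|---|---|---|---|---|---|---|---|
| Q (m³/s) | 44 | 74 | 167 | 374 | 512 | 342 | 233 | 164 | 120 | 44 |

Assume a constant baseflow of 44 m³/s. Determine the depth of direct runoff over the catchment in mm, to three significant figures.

Direct runoff: 0.0, 30.0, 123.0, 330.0, 468.0, 298.0, 189.0, 120.0, 76.0, 0.0 m³/s; ΣQ_DR = 1634 m³/s.
V = ΣQ_DR · Δt = 1634 × 7200 s = 1.176 × 10^7 m³.
Over A = 1060 km², depth = V / A = 11.1 mm.

d ≈ 11.1 mm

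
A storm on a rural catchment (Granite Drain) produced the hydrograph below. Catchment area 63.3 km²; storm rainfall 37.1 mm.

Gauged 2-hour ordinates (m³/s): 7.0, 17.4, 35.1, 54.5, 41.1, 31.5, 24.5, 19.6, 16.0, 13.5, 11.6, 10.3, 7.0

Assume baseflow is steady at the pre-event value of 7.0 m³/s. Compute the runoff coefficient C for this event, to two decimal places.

ΣQ_DR = 198.1 m³/s; V = ΣQ_DR·Δt = 1.426 × 10^6 m³.
Runoff depth d = V / A = 22.53 mm.
C = d / P = 22.53 / 37.1 = 0.61.

C ≈ 0.61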